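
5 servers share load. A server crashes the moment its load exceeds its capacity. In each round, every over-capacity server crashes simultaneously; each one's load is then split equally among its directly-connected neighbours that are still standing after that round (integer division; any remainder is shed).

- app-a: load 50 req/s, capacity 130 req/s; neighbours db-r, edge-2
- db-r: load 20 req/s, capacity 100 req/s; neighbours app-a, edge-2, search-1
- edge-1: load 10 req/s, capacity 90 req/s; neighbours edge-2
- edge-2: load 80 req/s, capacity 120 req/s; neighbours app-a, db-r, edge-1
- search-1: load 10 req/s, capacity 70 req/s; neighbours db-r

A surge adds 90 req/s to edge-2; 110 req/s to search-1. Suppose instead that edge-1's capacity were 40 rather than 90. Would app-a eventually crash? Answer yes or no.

With edge-1's capacity at 40:
Round 1 — edge-2 at 170 > 120; search-1 at 120 > 70. edge-2, search-1 crash.
  edge-2 sheds 170 req/s to app-a, db-r, edge-1: 56 each (2 lost).
    app-a: 50+56 = 106 ≤ 130
    db-r: 20+56 = 76 ≤ 100
    edge-1: 10+56 = 66 > 40
  search-1 sheds 120 req/s to db-r: 120 each.
    db-r: 76+120 = 196 > 100
Round 2 — db-r, edge-1 crash.
  db-r sheds 196 req/s to app-a: 196 each.
    app-a: 106+196 = 302 > 130
  edge-1 sheds 66 req/s: no online neighbours, lost.
Round 3 — app-a crashes.
  app-a sheds 302 req/s: no online neighbours, lost.
No further crashes.

yes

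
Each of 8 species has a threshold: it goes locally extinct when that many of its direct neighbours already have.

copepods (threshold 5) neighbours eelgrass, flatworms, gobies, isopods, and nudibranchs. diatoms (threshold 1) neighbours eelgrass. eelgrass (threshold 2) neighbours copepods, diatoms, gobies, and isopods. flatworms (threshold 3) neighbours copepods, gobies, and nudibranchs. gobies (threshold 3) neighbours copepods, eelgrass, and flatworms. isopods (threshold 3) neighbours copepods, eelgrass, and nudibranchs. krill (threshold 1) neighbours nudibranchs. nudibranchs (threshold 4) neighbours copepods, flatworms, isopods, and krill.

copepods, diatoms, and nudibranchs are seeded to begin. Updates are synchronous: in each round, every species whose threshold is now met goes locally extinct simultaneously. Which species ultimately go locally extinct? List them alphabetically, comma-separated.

Round 1 — copepods, diatoms, nudibranchs go locally extinct (initial).
Round 2 — checking thresholds:
  eelgrass: 2 of 4 neighbours ≥ 2, goes locally extinct.
  flatworms: 2 of 3 neighbours < 3, not yet.
  gobies: 1 of 3 neighbours < 3, not yet.
  isopods: 2 of 3 neighbours < 3, not yet.
  krill: 1 of 1 neighbours ≥ 1, goes locally extinct.
Round 3 — checking thresholds:
  flatworms: 2 of 3 neighbours < 3, not yet.
  gobies: 2 of 3 neighbours < 3, not yet.
  isopods: 3 of 3 neighbours ≥ 3, goes locally extinct.
Round 4 — no new extinctions; cascade stops.

copepods, diatoms, eelgrass, isopods, krill, nudibranchs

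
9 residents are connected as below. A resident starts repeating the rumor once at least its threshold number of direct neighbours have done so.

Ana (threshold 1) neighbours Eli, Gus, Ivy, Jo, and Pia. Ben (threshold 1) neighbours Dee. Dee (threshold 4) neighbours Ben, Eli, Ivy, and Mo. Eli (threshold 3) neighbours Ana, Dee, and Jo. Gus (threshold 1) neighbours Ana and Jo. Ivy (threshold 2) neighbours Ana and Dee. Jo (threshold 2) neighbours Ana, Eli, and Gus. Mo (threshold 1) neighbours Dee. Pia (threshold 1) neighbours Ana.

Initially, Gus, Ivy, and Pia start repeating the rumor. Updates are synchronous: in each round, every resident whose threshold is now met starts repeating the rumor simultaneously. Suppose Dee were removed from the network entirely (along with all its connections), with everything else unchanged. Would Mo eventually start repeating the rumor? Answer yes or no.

With Dee removed:
Round 1 — Gus, Ivy, Pia start repeating the rumor (initial).
Round 2 — checking thresholds:
  Ana: 3 of 5 neighbours ≥ 1, starts repeating the rumor.
  Jo: 1 of 3 neighbours < 2, below threshold.
Round 3 — checking thresholds:
  Eli: 1 of 2 neighbours < 3, below threshold.
  Jo: 2 of 3 neighbours ≥ 2, starts repeating the rumor.
Round 4 — no new spreads; cascade stops.

no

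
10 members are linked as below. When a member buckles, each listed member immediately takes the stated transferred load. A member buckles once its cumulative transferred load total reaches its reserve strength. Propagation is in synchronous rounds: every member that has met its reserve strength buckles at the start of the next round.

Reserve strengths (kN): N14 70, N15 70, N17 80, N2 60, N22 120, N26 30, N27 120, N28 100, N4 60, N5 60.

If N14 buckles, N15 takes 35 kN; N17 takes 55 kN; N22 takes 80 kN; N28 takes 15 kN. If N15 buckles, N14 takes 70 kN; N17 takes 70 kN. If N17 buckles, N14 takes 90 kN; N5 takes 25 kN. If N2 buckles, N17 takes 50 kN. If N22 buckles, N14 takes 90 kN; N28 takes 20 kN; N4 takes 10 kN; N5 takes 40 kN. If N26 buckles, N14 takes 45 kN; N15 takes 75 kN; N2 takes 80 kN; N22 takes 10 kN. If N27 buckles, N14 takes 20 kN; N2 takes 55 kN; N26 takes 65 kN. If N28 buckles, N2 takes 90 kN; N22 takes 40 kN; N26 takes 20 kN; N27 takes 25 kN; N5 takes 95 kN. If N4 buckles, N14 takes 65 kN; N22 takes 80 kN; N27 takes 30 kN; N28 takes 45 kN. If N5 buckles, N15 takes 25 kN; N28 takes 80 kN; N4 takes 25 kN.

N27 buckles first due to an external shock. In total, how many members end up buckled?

6

Round 1 — N27 buckles (initial).
  N14: +20 → 20 < 70
  N2: +55 → 55 < 60
  N26: +65 → 65 ≥ 30
Round 2 — N26 buckles.
  N14: +45 → 65 < 70
  N15: +75 → 75 ≥ 70
  N2: +80 → 135 ≥ 60
  N22: +10 → 10 < 120
Round 3 — N15, N2 buckle.
  N14: +70 → 135 ≥ 70
  N17: +70+50 → 120 ≥ 80
Round 4 — N14, N17 buckle.
  N22: +80 → 90 < 120
  N28: +15 → 15 < 100
  N5: +25 → 25 < 60
No further bucklings.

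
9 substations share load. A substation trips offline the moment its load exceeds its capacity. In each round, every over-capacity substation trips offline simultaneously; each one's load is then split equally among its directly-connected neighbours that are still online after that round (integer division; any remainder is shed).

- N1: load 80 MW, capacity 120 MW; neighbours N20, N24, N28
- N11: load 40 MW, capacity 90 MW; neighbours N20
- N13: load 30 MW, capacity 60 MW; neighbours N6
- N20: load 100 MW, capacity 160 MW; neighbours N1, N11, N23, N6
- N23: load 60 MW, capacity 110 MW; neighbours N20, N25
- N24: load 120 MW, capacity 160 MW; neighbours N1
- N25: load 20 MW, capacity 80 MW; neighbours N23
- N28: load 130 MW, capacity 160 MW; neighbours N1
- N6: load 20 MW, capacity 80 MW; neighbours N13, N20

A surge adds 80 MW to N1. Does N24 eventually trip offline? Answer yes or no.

yes

Round 1 — N1 at 160 > 120. N1 trips offline.
  N1 sheds 160 MW to N20, N24, N28: 53 each (1 lost).
    N20: 100+53 = 153 ≤ 160
    N24: 120+53 = 173 > 160
    N28: 130+53 = 183 > 160
Round 2 — N24, N28 trip offline.
  N24 sheds 173 MW: no online neighbours, lost.
  N28 sheds 183 MW: no online neighbours, lost.
No further trips.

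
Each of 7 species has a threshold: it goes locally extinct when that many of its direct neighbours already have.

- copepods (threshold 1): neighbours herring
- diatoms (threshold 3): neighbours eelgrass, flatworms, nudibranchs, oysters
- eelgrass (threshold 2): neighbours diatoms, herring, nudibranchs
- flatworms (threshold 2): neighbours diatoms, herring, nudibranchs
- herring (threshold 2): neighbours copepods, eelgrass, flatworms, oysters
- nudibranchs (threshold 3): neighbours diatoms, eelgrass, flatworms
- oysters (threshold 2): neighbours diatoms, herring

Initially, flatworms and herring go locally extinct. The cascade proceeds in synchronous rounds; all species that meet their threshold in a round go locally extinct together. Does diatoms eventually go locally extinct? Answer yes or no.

Round 1 — flatworms, herring go locally extinct (initial).
Round 2 — checking thresholds:
  copepods: 1 of 1 neighbours ≥ 1, goes locally extinct.
  diatoms: 1 of 4 neighbours < 3, not yet.
  eelgrass: 1 of 3 neighbours < 2, not yet.
  nudibranchs: 1 of 3 neighbours < 3, not yet.
  oysters: 1 of 2 neighbours < 2, not yet.
Round 3 — no new extinctions; cascade stops.

no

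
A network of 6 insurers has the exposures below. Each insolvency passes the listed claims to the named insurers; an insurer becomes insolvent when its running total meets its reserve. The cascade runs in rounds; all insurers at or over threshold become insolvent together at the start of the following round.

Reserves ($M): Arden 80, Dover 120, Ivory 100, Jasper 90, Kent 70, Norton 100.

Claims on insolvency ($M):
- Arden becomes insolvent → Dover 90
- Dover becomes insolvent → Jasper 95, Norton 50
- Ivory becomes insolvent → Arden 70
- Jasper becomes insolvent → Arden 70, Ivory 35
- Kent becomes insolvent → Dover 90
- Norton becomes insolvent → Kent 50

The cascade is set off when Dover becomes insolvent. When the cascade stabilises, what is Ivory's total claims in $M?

Round 1 — Dover becomes insolvent (initial).
  Jasper: +95 → 95 ≥ 90
  Norton: +50 → 50 < 100
Round 2 — Jasper becomes insolvent.
  Arden: +70 → 70 < 80
  Ivory: +35 → 35 < 100
No further insolvencies.

35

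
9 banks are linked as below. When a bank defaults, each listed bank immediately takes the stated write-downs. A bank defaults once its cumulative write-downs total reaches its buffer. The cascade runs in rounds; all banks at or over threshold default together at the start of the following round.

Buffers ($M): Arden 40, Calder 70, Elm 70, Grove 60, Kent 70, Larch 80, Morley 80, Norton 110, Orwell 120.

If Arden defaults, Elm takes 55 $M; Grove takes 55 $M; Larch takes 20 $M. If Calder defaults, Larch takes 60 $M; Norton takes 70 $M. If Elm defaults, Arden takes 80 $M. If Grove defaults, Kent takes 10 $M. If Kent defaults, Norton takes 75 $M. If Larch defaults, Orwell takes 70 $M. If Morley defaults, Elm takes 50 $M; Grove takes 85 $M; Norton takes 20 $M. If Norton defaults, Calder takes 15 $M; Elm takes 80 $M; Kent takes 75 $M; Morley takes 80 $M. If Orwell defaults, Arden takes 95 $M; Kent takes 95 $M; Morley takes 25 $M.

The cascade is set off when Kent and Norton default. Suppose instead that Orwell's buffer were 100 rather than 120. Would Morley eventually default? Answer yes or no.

With Orwell's buffer at 100:
Round 1 — Kent, Norton default (initial).
  Calder: +15 → 15 < 70
  Elm: +80 → 80 ≥ 70
  Morley: +80 → 80 ≥ 80
Round 2 — Elm, Morley default.
  Arden: +80 → 80 ≥ 40
  Grove: +85 → 85 ≥ 60
Round 3 — Arden, Grove default.
  Larch: +20 → 20 < 80
No further defaults.

yes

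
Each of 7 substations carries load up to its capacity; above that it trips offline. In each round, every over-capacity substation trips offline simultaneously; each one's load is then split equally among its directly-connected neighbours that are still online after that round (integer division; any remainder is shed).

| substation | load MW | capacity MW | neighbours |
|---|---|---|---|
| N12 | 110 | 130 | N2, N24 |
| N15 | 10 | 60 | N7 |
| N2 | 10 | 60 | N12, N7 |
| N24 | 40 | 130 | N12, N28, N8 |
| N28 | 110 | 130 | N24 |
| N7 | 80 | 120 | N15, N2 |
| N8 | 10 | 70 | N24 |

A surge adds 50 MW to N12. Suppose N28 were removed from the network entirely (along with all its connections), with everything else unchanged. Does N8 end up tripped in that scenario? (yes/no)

With N28 removed:
Round 1 — N12 at 160 > 130. N12 trips offline.
  N12 sheds 160 MW to N2, N24: 80 each.
    N2: 10+80 = 90 > 60
    N24: 40+80 = 120 ≤ 130
Round 2 — N2 trips offline.
  N2 sheds 90 MW to N7: 90 each.
    N7: 80+90 = 170 > 120
Round 3 — N7 trips offline.
  N7 sheds 170 MW to N15: 170 each.
    N15: 10+170 = 180 > 60
Round 4 — N15 trips offline.
  N15 sheds 180 MW: no online neighbours, lost.
No further trips.

no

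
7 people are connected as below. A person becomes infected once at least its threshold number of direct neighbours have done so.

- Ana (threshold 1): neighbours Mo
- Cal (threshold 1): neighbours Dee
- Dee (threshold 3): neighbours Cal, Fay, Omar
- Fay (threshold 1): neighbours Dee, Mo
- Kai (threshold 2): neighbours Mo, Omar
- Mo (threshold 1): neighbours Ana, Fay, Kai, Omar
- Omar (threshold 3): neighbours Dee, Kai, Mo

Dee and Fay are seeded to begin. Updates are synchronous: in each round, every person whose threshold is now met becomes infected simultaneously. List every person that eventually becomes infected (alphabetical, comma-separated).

Ana, Cal, Dee, Fay, Mo

Round 1 — Dee, Fay become infected (initial).
Round 2 — checking thresholds:
  Cal: 1 of 1 neighbours ≥ 1, becomes infected.
  Mo: 1 of 4 neighbours ≥ 1, becomes infected.
  Omar: 1 of 3 neighbours < 3, below threshold.
Round 3 — checking thresholds:
  Ana: 1 of 1 neighbours ≥ 1, becomes infected.
  Kai: 1 of 2 neighbours < 2, below threshold.
  Omar: 2 of 3 neighbours < 3, below threshold.
Round 4 — no new infections; cascade stops.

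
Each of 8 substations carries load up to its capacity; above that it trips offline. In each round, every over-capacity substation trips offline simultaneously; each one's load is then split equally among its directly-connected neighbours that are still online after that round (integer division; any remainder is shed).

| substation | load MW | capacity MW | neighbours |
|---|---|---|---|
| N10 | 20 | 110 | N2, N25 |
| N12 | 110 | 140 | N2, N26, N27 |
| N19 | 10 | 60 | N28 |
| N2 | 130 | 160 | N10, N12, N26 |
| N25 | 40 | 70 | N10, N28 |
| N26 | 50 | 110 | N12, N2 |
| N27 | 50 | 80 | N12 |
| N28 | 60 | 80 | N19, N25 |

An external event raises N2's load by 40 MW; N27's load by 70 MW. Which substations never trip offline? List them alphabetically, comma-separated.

Round 1 — N2 at 170 > 160; N27 at 120 > 80. N2, N27 trip offline.
  N2 sheds 170 MW to N10, N12, N26: 56 each (2 lost).
    N10: 20+56 = 76 ≤ 110
    N12: 110+56 = 166 > 140
    N26: 50+56 = 106 ≤ 110
  N27 sheds 120 MW to N12: 120 each.
    N12: 166+120 = 286 > 140
Round 2 — N12 trips offline.
  N12 sheds 286 MW to N26: 286 each.
    N26: 106+286 = 392 > 110
Round 3 — N26 trips offline.
  N26 sheds 392 MW: no online neighbours, lost.
No further trips.

N10, N19, N25, N28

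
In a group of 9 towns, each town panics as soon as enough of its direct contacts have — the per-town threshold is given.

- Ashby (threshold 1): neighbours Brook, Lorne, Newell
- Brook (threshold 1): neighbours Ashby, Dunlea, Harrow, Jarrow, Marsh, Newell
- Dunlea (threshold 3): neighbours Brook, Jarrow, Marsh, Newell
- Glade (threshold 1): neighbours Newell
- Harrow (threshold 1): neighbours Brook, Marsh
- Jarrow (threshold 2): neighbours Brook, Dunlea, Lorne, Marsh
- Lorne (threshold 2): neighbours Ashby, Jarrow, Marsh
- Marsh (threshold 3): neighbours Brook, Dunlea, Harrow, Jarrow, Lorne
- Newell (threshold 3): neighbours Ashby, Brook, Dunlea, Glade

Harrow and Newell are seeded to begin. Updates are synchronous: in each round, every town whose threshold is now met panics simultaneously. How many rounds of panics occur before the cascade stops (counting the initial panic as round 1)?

2

Round 1 — Harrow, Newell panic (initial).
Round 2 — checking thresholds:
  Ashby: 1 of 3 neighbours ≥ 1, panics.
  Brook: 2 of 6 neighbours ≥ 1, panics.
  Dunlea: 1 of 4 neighbours < 3, below threshold.
  Glade: 1 of 1 neighbours ≥ 1, panics.
  Marsh: 1 of 5 neighbours < 3, below threshold.
Round 3 — no new panics; cascade stops.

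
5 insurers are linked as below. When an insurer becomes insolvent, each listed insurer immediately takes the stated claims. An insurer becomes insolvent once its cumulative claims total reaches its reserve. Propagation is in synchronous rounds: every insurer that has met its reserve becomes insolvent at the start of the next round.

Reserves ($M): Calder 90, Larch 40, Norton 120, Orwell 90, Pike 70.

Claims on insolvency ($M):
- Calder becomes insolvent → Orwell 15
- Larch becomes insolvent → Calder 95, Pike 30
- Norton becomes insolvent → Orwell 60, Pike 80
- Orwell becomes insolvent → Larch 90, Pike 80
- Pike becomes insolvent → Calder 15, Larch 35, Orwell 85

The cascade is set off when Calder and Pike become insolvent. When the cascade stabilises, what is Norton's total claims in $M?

Round 1 — Calder, Pike become insolvent (initial).
  Larch: +35 → 35 < 40
  Orwell: +15+85 → 100 ≥ 90
Round 2 — Orwell becomes insolvent.
  Larch: +90 → 125 ≥ 40
Round 3 — Larch becomes insolvent.
No further insolvencies.

0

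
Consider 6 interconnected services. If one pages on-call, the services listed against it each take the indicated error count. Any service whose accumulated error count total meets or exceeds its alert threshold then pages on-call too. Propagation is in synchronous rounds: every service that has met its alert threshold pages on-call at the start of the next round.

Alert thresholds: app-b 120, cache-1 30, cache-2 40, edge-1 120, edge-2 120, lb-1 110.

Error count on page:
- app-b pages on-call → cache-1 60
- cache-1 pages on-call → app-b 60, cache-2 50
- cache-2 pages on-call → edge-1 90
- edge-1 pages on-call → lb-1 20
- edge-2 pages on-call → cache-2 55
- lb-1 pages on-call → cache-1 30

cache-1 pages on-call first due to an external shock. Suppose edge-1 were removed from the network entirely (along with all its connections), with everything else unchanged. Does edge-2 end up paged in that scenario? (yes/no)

no

With edge-1 removed:
Round 1 — cache-1 pages on-call (initial).
  app-b: +60 → 60 < 120
  cache-2: +50 → 50 ≥ 40
Round 2 — cache-2 pages on-call.
No further pages.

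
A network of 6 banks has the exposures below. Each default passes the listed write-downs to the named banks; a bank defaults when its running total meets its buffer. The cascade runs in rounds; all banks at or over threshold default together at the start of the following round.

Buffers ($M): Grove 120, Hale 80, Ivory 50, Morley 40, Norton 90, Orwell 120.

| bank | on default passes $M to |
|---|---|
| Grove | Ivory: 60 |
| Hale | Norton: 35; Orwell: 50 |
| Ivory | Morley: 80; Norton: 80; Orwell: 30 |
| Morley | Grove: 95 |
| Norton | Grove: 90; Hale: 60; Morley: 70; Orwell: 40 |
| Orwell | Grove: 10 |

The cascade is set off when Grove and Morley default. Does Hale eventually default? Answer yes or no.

Round 1 — Grove, Morley default (initial).
  Ivory: +60 → 60 ≥ 50
Round 2 — Ivory defaults.
  Norton: +80 → 80 < 90
  Orwell: +30 → 30 < 120
No further defaults.

no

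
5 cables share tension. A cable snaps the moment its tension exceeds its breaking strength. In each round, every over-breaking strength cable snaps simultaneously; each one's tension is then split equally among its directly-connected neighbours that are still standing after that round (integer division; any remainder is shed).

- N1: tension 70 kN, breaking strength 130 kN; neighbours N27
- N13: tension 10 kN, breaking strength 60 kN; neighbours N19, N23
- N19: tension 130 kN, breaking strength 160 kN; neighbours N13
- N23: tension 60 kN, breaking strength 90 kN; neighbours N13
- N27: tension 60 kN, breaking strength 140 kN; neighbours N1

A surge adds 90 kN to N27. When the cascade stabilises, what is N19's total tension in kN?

Round 1 — N27 at 150 > 140. N27 snaps.
  N27 sheds 150 kN to N1: 150 each.
    N1: 70+150 = 220 > 130
Round 2 — N1 snaps.
  N1 sheds 220 kN: no online neighbours, lost.
No further breaks.

130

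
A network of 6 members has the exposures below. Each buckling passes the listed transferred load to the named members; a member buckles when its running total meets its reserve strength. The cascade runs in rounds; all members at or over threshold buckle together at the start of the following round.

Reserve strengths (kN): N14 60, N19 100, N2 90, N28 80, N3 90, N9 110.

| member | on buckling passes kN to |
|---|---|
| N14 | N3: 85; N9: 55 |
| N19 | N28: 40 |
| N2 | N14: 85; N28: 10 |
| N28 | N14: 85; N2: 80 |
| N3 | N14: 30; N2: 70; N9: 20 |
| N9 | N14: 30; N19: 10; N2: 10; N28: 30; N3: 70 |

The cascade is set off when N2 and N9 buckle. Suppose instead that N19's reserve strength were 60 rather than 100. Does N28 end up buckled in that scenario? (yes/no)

no

With N19's reserve strength at 60:
Round 1 — N2, N9 buckle (initial).
  N14: +85+30 → 115 ≥ 60
  N19: +10 → 10 < 60
  N28: +10+30 → 40 < 80
  N3: +70 → 70 < 90
Round 2 — N14 buckles.
  N3: +85 → 155 ≥ 90
Round 3 — N3 buckles.
No further bucklings.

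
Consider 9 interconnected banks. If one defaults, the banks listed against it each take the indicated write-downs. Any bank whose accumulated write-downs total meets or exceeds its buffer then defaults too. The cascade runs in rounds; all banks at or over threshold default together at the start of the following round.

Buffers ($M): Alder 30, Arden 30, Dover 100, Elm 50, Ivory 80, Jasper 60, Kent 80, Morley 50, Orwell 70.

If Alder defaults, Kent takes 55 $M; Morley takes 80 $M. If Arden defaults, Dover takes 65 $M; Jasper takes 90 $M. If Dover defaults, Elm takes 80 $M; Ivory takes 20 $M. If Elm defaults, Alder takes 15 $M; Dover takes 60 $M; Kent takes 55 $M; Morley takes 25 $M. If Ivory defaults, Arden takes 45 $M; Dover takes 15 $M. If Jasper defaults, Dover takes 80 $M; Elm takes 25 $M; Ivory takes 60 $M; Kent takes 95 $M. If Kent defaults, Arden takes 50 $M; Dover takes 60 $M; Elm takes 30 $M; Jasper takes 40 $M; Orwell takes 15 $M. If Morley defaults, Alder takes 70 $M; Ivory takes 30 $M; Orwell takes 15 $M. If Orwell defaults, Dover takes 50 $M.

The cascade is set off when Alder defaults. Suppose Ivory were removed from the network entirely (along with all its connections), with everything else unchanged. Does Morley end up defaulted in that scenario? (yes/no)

yes

With Ivory removed:
Round 1 — Alder defaults (initial).
  Kent: +55 → 55 < 80
  Morley: +80 → 80 ≥ 50
Round 2 — Morley defaults.
  Orwell: +15 → 15 < 70
No further defaults.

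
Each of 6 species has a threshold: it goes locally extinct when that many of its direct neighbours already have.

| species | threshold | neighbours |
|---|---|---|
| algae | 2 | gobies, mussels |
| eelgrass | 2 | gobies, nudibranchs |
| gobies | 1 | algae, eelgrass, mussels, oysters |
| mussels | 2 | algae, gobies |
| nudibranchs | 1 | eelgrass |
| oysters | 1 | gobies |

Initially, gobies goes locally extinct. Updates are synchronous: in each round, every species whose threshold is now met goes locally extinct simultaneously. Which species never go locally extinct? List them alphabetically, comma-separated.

algae, eelgrass, mussels, nudibranchs

Round 1 — gobies goes locally extinct (initial).
Round 2 — checking thresholds:
  algae: 1 of 2 neighbours < 2, not yet.
  eelgrass: 1 of 2 neighbours < 2, not yet.
  mussels: 1 of 2 neighbours < 2, not yet.
  oysters: 1 of 1 neighbours ≥ 1, goes locally extinct.
Round 3 — no new extinctions; cascade stops.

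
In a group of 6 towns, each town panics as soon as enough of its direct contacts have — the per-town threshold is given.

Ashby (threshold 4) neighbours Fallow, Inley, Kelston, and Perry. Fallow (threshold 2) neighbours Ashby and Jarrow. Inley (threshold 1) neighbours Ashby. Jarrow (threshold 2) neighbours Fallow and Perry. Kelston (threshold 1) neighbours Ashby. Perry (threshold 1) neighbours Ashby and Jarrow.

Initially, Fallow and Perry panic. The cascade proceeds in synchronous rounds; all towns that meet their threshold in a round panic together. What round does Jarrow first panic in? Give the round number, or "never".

2

Round 1 — Fallow, Perry panic (initial).
Round 2 — checking thresholds:
  Ashby: 2 of 4 neighbours < 4, holds.
  Jarrow: 2 of 2 neighbours ≥ 2, panics.
Round 3 — no new panics; cascade stops.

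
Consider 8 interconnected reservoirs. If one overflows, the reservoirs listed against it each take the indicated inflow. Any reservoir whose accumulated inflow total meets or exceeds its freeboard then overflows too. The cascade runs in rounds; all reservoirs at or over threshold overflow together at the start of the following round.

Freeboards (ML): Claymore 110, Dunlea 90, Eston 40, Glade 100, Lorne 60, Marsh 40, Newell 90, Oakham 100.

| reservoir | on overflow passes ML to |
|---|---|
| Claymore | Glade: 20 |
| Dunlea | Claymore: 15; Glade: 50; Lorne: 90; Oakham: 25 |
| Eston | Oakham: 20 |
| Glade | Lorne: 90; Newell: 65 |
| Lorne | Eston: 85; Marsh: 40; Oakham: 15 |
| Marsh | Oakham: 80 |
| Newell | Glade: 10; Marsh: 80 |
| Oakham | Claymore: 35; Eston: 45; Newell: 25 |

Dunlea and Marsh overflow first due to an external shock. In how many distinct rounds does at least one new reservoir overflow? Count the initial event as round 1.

Round 1 — Dunlea, Marsh overflow (initial).
  Claymore: +15 → 15 < 110
  Glade: +50 → 50 < 100
  Lorne: +90 → 90 ≥ 60
  Oakham: +25+80 → 105 ≥ 100
Round 2 — Lorne, Oakham overflow.
  Claymore: +35 → 50 < 110
  Eston: +85+45 → 130 ≥ 40
  Newell: +25 → 25 < 90
Round 3 — Eston overflows.
No further overflows.

3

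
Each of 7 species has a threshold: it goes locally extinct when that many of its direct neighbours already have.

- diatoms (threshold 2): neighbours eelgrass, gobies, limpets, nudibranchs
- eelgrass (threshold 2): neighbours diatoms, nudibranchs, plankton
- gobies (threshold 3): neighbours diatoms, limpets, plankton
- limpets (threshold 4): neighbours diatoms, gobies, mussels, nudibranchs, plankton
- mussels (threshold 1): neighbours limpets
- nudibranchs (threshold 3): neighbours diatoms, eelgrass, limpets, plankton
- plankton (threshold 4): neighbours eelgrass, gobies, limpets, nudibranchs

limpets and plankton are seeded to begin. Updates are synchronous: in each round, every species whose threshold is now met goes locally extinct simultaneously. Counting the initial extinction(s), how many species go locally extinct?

3

Round 1 — limpets, plankton go locally extinct (initial).
Round 2 — checking thresholds:
  diatoms: 1 of 4 neighbours < 2, below threshold.
  eelgrass: 1 of 3 neighbours < 2, below threshold.
  gobies: 2 of 3 neighbours < 3, below threshold.
  mussels: 1 of 1 neighbours ≥ 1, goes locally extinct.
  nudibranchs: 2 of 4 neighbours < 3, below threshold.
Round 3 — no new extinctions; cascade stops.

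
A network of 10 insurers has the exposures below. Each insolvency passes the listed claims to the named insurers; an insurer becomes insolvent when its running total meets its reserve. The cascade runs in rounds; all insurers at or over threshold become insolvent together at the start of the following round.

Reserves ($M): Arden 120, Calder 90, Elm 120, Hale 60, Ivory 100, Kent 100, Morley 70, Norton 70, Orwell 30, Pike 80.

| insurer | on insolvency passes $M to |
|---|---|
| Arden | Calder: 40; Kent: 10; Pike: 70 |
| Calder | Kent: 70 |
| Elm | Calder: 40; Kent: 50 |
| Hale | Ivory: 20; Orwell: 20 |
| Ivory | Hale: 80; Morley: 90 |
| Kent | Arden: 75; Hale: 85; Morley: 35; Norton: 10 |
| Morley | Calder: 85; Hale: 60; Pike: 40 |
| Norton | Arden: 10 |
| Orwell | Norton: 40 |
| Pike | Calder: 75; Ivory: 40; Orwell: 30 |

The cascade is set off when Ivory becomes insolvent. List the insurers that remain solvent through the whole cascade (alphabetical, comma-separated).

Round 1 — Ivory becomes insolvent (initial).
  Hale: +80 → 80 ≥ 60
  Morley: +90 → 90 ≥ 70
Round 2 — Hale, Morley become insolvent.
  Calder: +85 → 85 < 90
  Orwell: +20 → 20 < 30
  Pike: +40 → 40 < 80
No further insolvencies.

Arden, Calder, Elm, Kent, Norton, Orwell, Pike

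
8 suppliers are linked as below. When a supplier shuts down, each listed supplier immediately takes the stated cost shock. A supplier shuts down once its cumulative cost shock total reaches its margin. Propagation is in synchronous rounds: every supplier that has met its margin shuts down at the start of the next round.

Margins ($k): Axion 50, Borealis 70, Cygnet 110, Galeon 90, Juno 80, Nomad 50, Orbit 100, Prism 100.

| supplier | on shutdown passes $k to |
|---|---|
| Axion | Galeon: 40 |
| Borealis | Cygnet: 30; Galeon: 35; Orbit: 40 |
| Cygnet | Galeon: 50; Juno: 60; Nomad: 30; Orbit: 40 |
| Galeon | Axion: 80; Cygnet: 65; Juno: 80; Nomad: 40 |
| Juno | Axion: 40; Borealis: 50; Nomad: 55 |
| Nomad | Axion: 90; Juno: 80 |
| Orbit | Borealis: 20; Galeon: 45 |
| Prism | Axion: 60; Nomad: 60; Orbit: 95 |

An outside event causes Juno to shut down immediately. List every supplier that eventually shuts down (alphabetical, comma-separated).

Axion, Juno, Nomad

Round 1 — Juno shuts down (initial).
  Axion: +40 → 40 < 50
  Borealis: +50 → 50 < 70
  Nomad: +55 → 55 ≥ 50
Round 2 — Nomad shuts down.
  Axion: +90 → 130 ≥ 50
Round 3 — Axion shuts down.
  Galeon: +40 → 40 < 90
No further shutdowns.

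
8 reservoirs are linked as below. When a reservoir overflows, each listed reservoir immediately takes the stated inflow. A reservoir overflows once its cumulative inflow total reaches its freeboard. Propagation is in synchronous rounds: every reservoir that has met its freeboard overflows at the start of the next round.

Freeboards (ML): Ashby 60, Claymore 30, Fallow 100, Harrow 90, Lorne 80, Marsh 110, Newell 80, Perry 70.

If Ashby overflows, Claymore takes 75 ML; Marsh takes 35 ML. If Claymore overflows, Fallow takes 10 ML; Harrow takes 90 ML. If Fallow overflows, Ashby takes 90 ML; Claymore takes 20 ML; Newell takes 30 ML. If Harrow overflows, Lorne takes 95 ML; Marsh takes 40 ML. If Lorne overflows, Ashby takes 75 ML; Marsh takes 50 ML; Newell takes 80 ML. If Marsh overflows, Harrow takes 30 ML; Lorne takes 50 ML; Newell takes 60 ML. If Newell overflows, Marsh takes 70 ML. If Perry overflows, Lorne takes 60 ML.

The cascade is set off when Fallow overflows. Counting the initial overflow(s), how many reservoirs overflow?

7

Round 1 — Fallow overflows (initial).
  Ashby: +90 → 90 ≥ 60
  Claymore: +20 → 20 < 30
  Newell: +30 → 30 < 80
Round 2 — Ashby overflows.
  Claymore: +75 → 95 ≥ 30
  Marsh: +35 → 35 < 110
Round 3 — Claymore overflows.
  Harrow: +90 → 90 ≥ 90
Round 4 — Harrow overflows.
  Lorne: +95 → 95 ≥ 80
  Marsh: +40 → 75 < 110
Round 5 — Lorne overflows.
  Marsh: +50 → 125 ≥ 110
  Newell: +80 → 110 ≥ 80
Round 6 — Marsh, Newell overflow.
No further overflows.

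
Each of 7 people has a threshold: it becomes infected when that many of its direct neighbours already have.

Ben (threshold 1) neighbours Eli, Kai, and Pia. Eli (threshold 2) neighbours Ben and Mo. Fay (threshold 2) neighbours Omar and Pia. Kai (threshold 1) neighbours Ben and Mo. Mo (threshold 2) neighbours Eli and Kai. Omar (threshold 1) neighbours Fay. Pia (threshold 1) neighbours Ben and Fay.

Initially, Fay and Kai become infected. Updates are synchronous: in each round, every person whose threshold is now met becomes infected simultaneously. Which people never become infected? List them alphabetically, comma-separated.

Round 1 — Fay, Kai become infected (initial).
Round 2 — checking thresholds:
  Ben: 1 of 3 neighbours ≥ 1, becomes infected.
  Mo: 1 of 2 neighbours < 2, holds.
  Omar: 1 of 1 neighbours ≥ 1, becomes infected.
  Pia: 1 of 2 neighbours ≥ 1, becomes infected.
Round 3 — no new infections; cascade stops.

Eli, Mo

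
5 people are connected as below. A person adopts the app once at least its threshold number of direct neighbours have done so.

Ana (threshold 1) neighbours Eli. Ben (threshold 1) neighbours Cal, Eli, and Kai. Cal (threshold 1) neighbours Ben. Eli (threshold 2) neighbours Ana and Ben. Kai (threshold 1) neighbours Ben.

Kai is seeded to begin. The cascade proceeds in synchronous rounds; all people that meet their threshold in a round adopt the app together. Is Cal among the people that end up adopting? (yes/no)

yes

Round 1 — Kai adopts the app (initial).
Round 2 — checking thresholds:
  Ben: 1 of 3 neighbours ≥ 1, adopts the app.
Round 3 — checking thresholds:
  Cal: 1 of 1 neighbours ≥ 1, adopts the app.
  Eli: 1 of 2 neighbours < 2, below threshold.
Round 4 — no new adoptions; cascade stops.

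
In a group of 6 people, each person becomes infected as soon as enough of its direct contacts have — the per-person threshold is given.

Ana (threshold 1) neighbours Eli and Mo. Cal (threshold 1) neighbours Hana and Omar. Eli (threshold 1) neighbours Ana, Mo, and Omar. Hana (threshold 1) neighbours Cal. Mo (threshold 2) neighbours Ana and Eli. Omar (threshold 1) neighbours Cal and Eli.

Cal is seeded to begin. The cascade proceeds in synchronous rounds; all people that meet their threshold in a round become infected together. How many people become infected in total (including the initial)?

6

Round 1 — Cal becomes infected (initial).
Round 2 — checking thresholds:
  Hana: 1 of 1 neighbours ≥ 1, becomes infected.
  Omar: 1 of 2 neighbours ≥ 1, becomes infected.
Round 3 — checking thresholds:
  Eli: 1 of 3 neighbours ≥ 1, becomes infected.
Round 4 — checking thresholds:
  Ana: 1 of 2 neighbours ≥ 1, becomes infected.
  Mo: 1 of 2 neighbours < 2, not yet.
Round 5 — checking thresholds:
  Mo: 2 of 2 neighbours ≥ 2, becomes infected.
Round 6 — no new infections; cascade stops.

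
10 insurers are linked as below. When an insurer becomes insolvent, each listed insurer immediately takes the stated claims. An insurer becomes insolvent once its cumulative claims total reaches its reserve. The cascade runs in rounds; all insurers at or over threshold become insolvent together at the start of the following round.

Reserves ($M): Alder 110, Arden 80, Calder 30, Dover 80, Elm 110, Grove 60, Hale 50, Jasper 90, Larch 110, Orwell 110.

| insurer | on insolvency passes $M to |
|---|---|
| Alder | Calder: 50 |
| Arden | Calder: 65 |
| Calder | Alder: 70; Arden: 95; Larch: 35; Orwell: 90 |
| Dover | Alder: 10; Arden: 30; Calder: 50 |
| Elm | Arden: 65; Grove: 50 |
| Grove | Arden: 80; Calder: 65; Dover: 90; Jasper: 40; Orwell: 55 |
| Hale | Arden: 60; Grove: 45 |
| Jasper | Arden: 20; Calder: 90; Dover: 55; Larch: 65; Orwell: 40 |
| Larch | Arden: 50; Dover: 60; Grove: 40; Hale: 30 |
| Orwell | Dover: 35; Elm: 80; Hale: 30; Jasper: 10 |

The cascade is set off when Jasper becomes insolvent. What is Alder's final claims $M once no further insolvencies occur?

80

Round 1 — Jasper becomes insolvent (initial).
  Arden: +20 → 20 < 80
  Calder: +90 → 90 ≥ 30
  Dover: +55 → 55 < 80
  Larch: +65 → 65 < 110
  Orwell: +40 → 40 < 110
Round 2 — Calder becomes insolvent.
  Alder: +70 → 70 < 110
  Arden: +95 → 115 ≥ 80
  Larch: +35 → 100 < 110
  Orwell: +90 → 130 ≥ 110
Round 3 — Arden, Orwell become insolvent.
  Dover: +35 → 90 ≥ 80
  Elm: +80 → 80 < 110
  Hale: +30 → 30 < 50
Round 4 — Dover becomes insolvent.
  Alder: +10 → 80 < 110
No further insolvencies.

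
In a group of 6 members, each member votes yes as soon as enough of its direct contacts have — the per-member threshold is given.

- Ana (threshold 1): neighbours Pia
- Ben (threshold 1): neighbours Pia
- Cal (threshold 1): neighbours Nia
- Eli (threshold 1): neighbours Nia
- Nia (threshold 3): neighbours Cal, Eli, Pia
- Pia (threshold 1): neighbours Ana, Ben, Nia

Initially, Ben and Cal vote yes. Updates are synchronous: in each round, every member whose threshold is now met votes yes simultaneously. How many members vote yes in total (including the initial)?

4

Round 1 — Ben, Cal vote yes (initial).
Round 2 — checking thresholds:
  Nia: 1 of 3 neighbours < 3, holds.
  Pia: 1 of 3 neighbours ≥ 1, votes yes.
Round 3 — checking thresholds:
  Ana: 1 of 1 neighbours ≥ 1, votes yes.
  Nia: 2 of 3 neighbours < 3, holds.
Round 4 — no new yes votes; cascade stops.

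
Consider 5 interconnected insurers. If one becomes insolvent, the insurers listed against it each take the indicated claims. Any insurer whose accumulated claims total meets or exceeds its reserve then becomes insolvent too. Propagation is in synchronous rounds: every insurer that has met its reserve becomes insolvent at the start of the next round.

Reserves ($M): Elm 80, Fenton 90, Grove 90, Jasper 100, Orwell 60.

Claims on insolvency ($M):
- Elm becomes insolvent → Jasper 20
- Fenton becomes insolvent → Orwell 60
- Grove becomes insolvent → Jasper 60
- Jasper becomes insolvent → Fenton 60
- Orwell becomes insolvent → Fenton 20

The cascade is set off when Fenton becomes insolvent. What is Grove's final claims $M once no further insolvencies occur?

Round 1 — Fenton becomes insolvent (initial).
  Orwell: +60 → 60 ≥ 60
Round 2 — Orwell becomes insolvent.
No further insolvencies.

0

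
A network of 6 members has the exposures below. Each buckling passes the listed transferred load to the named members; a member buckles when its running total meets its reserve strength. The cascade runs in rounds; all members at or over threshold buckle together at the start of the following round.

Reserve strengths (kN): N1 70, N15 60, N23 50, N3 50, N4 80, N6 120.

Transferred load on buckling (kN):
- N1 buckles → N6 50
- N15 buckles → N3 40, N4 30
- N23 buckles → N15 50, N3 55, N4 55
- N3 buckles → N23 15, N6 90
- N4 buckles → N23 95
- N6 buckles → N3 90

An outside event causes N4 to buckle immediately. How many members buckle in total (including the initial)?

Round 1 — N4 buckles (initial).
  N23: +95 → 95 ≥ 50
Round 2 — N23 buckles.
  N15: +50 → 50 < 60
  N3: +55 → 55 ≥ 50
Round 3 — N3 buckles.
  N6: +90 → 90 < 120
No further bucklings.

3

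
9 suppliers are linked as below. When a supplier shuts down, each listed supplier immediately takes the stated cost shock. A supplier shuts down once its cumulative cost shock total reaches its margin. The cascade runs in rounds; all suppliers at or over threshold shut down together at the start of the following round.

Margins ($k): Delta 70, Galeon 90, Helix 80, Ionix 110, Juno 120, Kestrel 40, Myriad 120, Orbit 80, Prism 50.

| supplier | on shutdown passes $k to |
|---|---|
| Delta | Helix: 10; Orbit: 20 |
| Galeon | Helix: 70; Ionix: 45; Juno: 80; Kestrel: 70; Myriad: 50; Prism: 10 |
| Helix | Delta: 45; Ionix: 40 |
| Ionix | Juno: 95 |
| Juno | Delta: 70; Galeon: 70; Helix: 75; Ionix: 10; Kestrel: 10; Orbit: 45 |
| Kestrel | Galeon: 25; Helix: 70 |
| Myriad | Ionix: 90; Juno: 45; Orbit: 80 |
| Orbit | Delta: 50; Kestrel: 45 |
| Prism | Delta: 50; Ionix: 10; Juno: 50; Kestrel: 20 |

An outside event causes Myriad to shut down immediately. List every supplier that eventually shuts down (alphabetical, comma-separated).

Kestrel, Myriad, Orbit

Round 1 — Myriad shuts down (initial).
  Ionix: +90 → 90 < 110
  Juno: +45 → 45 < 120
  Orbit: +80 → 80 ≥ 80
Round 2 — Orbit shuts down.
  Delta: +50 → 50 < 70
  Kestrel: +45 → 45 ≥ 40
Round 3 — Kestrel shuts down.
  Galeon: +25 → 25 < 90
  Helix: +70 → 70 < 80
No further shutdowns.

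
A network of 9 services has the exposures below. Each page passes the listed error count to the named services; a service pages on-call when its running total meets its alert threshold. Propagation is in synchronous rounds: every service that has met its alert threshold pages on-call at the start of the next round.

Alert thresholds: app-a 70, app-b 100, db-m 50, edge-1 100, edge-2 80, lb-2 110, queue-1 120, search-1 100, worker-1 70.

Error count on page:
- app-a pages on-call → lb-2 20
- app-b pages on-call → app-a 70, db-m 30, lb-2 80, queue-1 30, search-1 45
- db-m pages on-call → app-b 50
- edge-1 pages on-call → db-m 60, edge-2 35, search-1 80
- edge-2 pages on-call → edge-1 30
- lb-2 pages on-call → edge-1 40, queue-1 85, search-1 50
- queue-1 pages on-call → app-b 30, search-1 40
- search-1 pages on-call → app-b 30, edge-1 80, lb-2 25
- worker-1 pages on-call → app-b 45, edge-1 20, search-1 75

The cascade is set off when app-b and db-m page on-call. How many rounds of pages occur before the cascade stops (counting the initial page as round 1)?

Round 1 — app-b, db-m page on-call (initial).
  app-a: +70 → 70 ≥ 70
  lb-2: +80 → 80 < 110
  queue-1: +30 → 30 < 120
  search-1: +45 → 45 < 100
Round 2 — app-a pages on-call.
  lb-2: +20 → 100 < 110
No further pages.

2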